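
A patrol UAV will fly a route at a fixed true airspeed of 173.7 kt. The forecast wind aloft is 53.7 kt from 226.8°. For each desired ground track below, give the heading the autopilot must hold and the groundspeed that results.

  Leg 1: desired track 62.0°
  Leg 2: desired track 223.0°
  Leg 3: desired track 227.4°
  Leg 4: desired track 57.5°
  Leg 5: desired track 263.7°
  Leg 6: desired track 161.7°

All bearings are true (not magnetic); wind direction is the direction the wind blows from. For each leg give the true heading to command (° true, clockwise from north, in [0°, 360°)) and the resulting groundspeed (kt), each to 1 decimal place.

Leg 1: desired track 62.0°; wind correction +4.6° → command heading 66.6°, groundspeed 224.9 kt
Leg 2: desired track 223.0°; wind correction +1.2° → command heading 224.2°, groundspeed 120.1 kt
Leg 3: desired track 227.4°; wind correction -0.2° → command heading 227.2°, groundspeed 120.0 kt
Leg 4: desired track 57.5°; wind correction +3.3° → command heading 60.8°, groundspeed 226.2 kt
Leg 5: desired track 263.7°; wind correction -10.7° → command heading 253.0°, groundspeed 127.7 kt
Leg 6: desired track 161.7°; wind correction +16.3° → command heading 178.0°, groundspeed 144.1 kt

Leg 1: heading=66.6°, groundspeed=224.9 kt
Leg 2: heading=224.2°, groundspeed=120.1 kt
Leg 3: heading=227.2°, groundspeed=120.0 kt
Leg 4: heading=60.8°, groundspeed=226.2 kt
Leg 5: heading=253.0°, groundspeed=127.7 kt
Leg 6: heading=178.0°, groundspeed=144.1 kt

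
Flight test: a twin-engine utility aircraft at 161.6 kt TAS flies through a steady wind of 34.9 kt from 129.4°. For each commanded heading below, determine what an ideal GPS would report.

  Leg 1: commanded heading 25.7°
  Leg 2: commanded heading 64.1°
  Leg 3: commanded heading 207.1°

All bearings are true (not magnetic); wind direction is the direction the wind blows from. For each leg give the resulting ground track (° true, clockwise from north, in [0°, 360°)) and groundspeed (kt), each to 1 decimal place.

Leg 1: heading 25.7°; drift -11.3° → track 14.4°, groundspeed 173.2 kt
Leg 2: heading 64.1°; drift -12.2° → track 51.9°, groundspeed 150.4 kt
Leg 3: heading 207.1°; drift +12.5° → track 219.6°, groundspeed 157.9 kt

Leg 1: track=14.4°, groundspeed=173.2 kt
Leg 2: track=51.9°, groundspeed=150.4 kt
Leg 3: track=219.6°, groundspeed=157.9 kt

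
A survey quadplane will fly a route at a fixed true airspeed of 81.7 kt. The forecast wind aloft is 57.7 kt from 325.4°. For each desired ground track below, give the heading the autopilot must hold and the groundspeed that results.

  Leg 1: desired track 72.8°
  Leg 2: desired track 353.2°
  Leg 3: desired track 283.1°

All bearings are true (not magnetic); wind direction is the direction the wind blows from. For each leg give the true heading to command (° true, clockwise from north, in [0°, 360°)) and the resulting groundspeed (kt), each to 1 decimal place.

Leg 1: desired track 72.8°; wind correction -42.4° → command heading 30.4°, groundspeed 77.6 kt
Leg 2: desired track 353.2°; wind correction -19.2° → command heading 334.0°, groundspeed 26.1 kt
Leg 3: desired track 283.1°; wind correction +28.4° → command heading 311.5°, groundspeed 29.2 kt

Leg 1: heading=30.4°, groundspeed=77.6 kt
Leg 2: heading=334.0°, groundspeed=26.1 kt
Leg 3: heading=311.5°, groundspeed=29.2 kt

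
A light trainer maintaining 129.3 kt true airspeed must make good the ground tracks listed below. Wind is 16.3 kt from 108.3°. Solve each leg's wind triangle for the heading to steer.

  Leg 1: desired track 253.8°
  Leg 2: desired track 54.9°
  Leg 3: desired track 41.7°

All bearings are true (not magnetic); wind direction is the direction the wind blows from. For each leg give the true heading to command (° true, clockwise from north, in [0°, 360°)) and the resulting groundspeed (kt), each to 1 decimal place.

Leg 1: desired track 253.8°; wind correction -4.1° → command heading 249.7°, groundspeed 142.4 kt
Leg 2: desired track 54.9°; wind correction +5.8° → command heading 60.7°, groundspeed 118.9 kt
Leg 3: desired track 41.7°; wind correction +6.6° → command heading 48.3°, groundspeed 122.0 kt

Leg 1: heading=249.7°, groundspeed=142.4 kt
Leg 2: heading=60.7°, groundspeed=118.9 kt
Leg 3: heading=48.3°, groundspeed=122.0 kt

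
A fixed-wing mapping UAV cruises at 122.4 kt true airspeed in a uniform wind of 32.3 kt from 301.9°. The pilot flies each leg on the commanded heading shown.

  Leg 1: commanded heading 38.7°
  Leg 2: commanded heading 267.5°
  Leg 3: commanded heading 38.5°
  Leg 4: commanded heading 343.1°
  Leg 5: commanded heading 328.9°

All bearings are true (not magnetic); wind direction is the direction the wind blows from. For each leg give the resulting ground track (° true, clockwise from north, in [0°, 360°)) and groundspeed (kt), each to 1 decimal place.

Leg 1: track=53.0°, groundspeed=130.2 kt
Leg 2: track=256.7°, groundspeed=97.5 kt
Leg 3: track=52.8°, groundspeed=130.1 kt
Leg 4: track=355.3°, groundspeed=100.4 kt
Leg 5: track=337.8°, groundspeed=94.8 kt

Leg 1: heading 38.7°; drift +14.3° → track 53.0°, groundspeed 130.2 kt
Leg 2: heading 267.5°; drift -10.8° → track 256.7°, groundspeed 97.5 kt
Leg 3: heading 38.5°; drift +14.3° → track 52.8°, groundspeed 130.1 kt
Leg 4: heading 343.1°; drift +12.2° → track 355.3°, groundspeed 100.4 kt
Leg 5: heading 328.9°; drift +8.9° → track 337.8°, groundspeed 94.8 kt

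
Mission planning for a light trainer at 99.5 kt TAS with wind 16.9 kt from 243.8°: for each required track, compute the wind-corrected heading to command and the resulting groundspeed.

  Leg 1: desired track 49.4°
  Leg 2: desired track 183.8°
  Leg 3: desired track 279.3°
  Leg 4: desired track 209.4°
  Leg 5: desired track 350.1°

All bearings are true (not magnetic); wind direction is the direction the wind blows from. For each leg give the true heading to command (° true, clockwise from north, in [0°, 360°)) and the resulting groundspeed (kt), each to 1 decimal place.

Leg 1: heading=47.0°, groundspeed=115.8 kt
Leg 2: heading=192.3°, groundspeed=90.0 kt
Leg 3: heading=273.6°, groundspeed=85.3 kt
Leg 4: heading=214.9°, groundspeed=85.1 kt
Leg 5: heading=340.7°, groundspeed=102.9 kt

Leg 1: desired track 49.4°; wind correction -2.4° → command heading 47.0°, groundspeed 115.8 kt
Leg 2: desired track 183.8°; wind correction +8.5° → command heading 192.3°, groundspeed 90.0 kt
Leg 3: desired track 279.3°; wind correction -5.7° → command heading 273.6°, groundspeed 85.3 kt
Leg 4: desired track 209.4°; wind correction +5.5° → command heading 214.9°, groundspeed 85.1 kt
Leg 5: desired track 350.1°; wind correction -9.4° → command heading 340.7°, groundspeed 102.9 kt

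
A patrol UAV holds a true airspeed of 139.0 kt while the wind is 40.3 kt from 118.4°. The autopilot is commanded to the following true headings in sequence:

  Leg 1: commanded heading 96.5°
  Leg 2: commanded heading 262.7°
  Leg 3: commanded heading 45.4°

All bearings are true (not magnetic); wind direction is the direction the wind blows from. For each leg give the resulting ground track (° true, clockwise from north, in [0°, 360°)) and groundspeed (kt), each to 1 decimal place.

Leg 1: track=88.1°, groundspeed=102.7 kt
Leg 2: track=270.5°, groundspeed=173.3 kt
Leg 3: track=28.5°, groundspeed=132.9 kt

Leg 1: heading 96.5°; drift -8.4° → track 88.1°, groundspeed 102.7 kt
Leg 2: heading 262.7°; drift +7.8° → track 270.5°, groundspeed 173.3 kt
Leg 3: heading 45.4°; drift -16.9° → track 28.5°, groundspeed 132.9 kt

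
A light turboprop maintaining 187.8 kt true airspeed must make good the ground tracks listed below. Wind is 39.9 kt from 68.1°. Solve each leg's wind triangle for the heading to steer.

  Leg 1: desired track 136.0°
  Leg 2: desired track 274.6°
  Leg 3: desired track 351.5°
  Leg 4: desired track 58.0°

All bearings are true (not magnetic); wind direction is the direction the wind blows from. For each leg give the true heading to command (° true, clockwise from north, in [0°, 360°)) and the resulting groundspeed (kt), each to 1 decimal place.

Leg 1: desired track 136.0°; wind correction -11.4° → command heading 124.6°, groundspeed 169.1 kt
Leg 2: desired track 274.6°; wind correction +5.4° → command heading 280.0°, groundspeed 222.7 kt
Leg 3: desired track 351.5°; wind correction +11.9° → command heading 3.4°, groundspeed 174.5 kt
Leg 4: desired track 58.0°; wind correction +2.1° → command heading 60.1°, groundspeed 148.4 kt

Leg 1: heading=124.6°, groundspeed=169.1 kt
Leg 2: heading=280.0°, groundspeed=222.7 kt
Leg 3: heading=3.4°, groundspeed=174.5 kt
Leg 4: heading=60.1°, groundspeed=148.4 kt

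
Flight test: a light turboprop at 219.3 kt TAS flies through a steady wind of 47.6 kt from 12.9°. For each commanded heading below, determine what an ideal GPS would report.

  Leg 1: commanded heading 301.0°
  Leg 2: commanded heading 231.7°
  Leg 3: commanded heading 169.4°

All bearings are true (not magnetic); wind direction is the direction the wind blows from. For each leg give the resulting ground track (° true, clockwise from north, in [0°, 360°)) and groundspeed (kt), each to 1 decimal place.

Leg 1: heading 301.0°; drift -12.5° → track 288.5°, groundspeed 209.5 kt
Leg 2: heading 231.7°; drift -6.6° → track 225.1°, groundspeed 258.1 kt
Leg 3: heading 169.4°; drift +4.1° → track 173.5°, groundspeed 263.6 kt

Leg 1: track=288.5°, groundspeed=209.5 kt
Leg 2: track=225.1°, groundspeed=258.1 kt
Leg 3: track=173.5°, groundspeed=263.6 kt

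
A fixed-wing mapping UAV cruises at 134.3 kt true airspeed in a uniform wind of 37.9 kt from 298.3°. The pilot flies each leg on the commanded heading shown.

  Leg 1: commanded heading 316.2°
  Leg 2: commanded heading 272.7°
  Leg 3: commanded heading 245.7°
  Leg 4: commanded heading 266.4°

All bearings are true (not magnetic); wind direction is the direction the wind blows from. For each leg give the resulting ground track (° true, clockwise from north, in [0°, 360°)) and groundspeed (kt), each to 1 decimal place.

Leg 1: heading 316.2°; drift +6.8° → track 323.0°, groundspeed 98.9 kt
Leg 2: heading 272.7°; drift -9.3° → track 263.4°, groundspeed 101.5 kt
Leg 3: heading 245.7°; drift -15.1° → track 230.6°, groundspeed 115.3 kt
Leg 4: heading 266.4°; drift -11.1° → track 255.3°, groundspeed 104.1 kt

Leg 1: track=323.0°, groundspeed=98.9 kt
Leg 2: track=263.4°, groundspeed=101.5 kt
Leg 3: track=230.6°, groundspeed=115.3 kt
Leg 4: track=255.3°, groundspeed=104.1 kt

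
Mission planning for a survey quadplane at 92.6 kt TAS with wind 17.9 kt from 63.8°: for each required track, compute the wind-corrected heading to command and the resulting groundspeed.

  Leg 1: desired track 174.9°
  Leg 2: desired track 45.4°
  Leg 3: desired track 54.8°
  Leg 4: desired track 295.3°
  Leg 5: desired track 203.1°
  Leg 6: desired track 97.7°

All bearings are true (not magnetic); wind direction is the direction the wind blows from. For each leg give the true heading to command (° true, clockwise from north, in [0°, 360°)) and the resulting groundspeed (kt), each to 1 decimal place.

Leg 1: desired track 174.9°; wind correction -10.4° → command heading 164.5°, groundspeed 97.5 kt
Leg 2: desired track 45.4°; wind correction +3.5° → command heading 48.9°, groundspeed 75.4 kt
Leg 3: desired track 54.8°; wind correction +1.7° → command heading 56.5°, groundspeed 74.9 kt
Leg 4: desired track 295.3°; wind correction +8.7° → command heading 304.0°, groundspeed 102.7 kt
Leg 5: desired track 203.1°; wind correction -7.2° → command heading 195.9°, groundspeed 105.4 kt
Leg 6: desired track 97.7°; wind correction -6.2° → command heading 91.5°, groundspeed 77.2 kt

Leg 1: heading=164.5°, groundspeed=97.5 kt
Leg 2: heading=48.9°, groundspeed=75.4 kt
Leg 3: heading=56.5°, groundspeed=74.9 kt
Leg 4: heading=304.0°, groundspeed=102.7 kt
Leg 5: heading=195.9°, groundspeed=105.4 kt
Leg 6: heading=91.5°, groundspeed=77.2 kt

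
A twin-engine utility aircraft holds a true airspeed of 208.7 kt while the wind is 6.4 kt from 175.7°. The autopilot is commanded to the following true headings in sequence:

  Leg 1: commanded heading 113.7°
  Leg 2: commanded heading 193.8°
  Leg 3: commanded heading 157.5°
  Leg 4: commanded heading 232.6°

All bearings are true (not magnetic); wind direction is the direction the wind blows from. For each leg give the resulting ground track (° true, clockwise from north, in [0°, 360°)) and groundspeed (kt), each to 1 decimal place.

Leg 1: heading 113.7°; drift -1.6° → track 112.1°, groundspeed 205.8 kt
Leg 2: heading 193.8°; drift +0.6° → track 194.4°, groundspeed 202.6 kt
Leg 3: heading 157.5°; drift -0.6° → track 156.9°, groundspeed 202.6 kt
Leg 4: heading 232.6°; drift +1.5° → track 234.1°, groundspeed 205.3 kt

Leg 1: track=112.1°, groundspeed=205.8 kt
Leg 2: track=194.4°, groundspeed=202.6 kt
Leg 3: track=156.9°, groundspeed=202.6 kt
Leg 4: track=234.1°, groundspeed=205.3 kt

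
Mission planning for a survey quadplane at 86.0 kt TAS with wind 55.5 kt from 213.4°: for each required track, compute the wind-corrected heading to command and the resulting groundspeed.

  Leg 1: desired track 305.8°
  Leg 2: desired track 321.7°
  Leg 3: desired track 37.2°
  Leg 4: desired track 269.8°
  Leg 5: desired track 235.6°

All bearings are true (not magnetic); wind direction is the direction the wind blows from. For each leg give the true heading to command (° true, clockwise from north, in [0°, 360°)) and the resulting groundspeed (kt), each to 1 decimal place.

Leg 1: heading=265.7°, groundspeed=68.1 kt
Leg 2: heading=283.9°, groundspeed=85.4 kt
Leg 3: heading=39.7°, groundspeed=141.3 kt
Leg 4: heading=237.3°, groundspeed=41.8 kt
Leg 5: heading=221.5°, groundspeed=32.0 kt

Leg 1: desired track 305.8°; wind correction -40.1° → command heading 265.7°, groundspeed 68.1 kt
Leg 2: desired track 321.7°; wind correction -37.8° → command heading 283.9°, groundspeed 85.4 kt
Leg 3: desired track 37.2°; wind correction +2.5° → command heading 39.7°, groundspeed 141.3 kt
Leg 4: desired track 269.8°; wind correction -32.5° → command heading 237.3°, groundspeed 41.8 kt
Leg 5: desired track 235.6°; wind correction -14.1° → command heading 221.5°, groundspeed 32.0 kt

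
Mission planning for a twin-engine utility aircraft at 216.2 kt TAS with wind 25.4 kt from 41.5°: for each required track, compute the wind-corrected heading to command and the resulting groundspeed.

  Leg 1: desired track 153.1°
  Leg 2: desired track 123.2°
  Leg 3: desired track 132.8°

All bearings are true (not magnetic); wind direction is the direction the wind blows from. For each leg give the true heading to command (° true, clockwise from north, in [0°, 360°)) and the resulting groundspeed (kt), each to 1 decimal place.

Leg 1: heading=146.8°, groundspeed=224.3 kt
Leg 2: heading=116.5°, groundspeed=211.1 kt
Leg 3: heading=126.1°, groundspeed=215.3 kt

Leg 1: desired track 153.1°; wind correction -6.3° → command heading 146.8°, groundspeed 224.3 kt
Leg 2: desired track 123.2°; wind correction -6.7° → command heading 116.5°, groundspeed 211.1 kt
Leg 3: desired track 132.8°; wind correction -6.7° → command heading 126.1°, groundspeed 215.3 kt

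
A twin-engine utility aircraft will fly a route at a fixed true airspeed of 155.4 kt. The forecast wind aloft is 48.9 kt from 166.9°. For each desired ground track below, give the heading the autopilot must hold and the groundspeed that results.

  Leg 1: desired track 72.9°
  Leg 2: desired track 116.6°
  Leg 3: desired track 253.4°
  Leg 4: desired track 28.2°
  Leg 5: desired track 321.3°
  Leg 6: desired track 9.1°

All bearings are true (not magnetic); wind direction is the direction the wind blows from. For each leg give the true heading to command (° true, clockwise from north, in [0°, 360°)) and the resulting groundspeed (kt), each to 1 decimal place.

Leg 1: desired track 72.9°; wind correction +18.3° → command heading 91.2°, groundspeed 151.0 kt
Leg 2: desired track 116.6°; wind correction +14.0° → command heading 130.6°, groundspeed 119.5 kt
Leg 3: desired track 253.4°; wind correction -18.3° → command heading 235.1°, groundspeed 144.6 kt
Leg 4: desired track 28.2°; wind correction +12.0° → command heading 40.2°, groundspeed 188.7 kt
Leg 5: desired track 321.3°; wind correction -7.8° → command heading 313.5°, groundspeed 198.1 kt
Leg 6: desired track 9.1°; wind correction +6.8° → command heading 15.9°, groundspeed 199.6 kt

Leg 1: heading=91.2°, groundspeed=151.0 kt
Leg 2: heading=130.6°, groundspeed=119.5 kt
Leg 3: heading=235.1°, groundspeed=144.6 kt
Leg 4: heading=40.2°, groundspeed=188.7 kt
Leg 5: heading=313.5°, groundspeed=198.1 kt
Leg 6: heading=15.9°, groundspeed=199.6 kt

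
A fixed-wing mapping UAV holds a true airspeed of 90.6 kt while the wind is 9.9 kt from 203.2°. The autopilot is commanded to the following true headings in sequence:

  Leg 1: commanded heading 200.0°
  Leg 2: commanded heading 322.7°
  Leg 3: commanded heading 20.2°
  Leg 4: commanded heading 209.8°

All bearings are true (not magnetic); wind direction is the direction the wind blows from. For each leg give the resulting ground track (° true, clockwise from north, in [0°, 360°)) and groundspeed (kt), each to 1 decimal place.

Leg 1: heading 200.0°; drift -0.4° → track 199.6°, groundspeed 80.7 kt
Leg 2: heading 322.7°; drift +5.2° → track 327.9°, groundspeed 95.9 kt
Leg 3: heading 20.2°; drift +0.3° → track 20.5°, groundspeed 100.5 kt
Leg 4: heading 209.8°; drift +0.8° → track 210.6°, groundspeed 80.8 kt

Leg 1: track=199.6°, groundspeed=80.7 kt
Leg 2: track=327.9°, groundspeed=95.9 kt
Leg 3: track=20.5°, groundspeed=100.5 kt
Leg 4: track=210.6°, groundspeed=80.8 kt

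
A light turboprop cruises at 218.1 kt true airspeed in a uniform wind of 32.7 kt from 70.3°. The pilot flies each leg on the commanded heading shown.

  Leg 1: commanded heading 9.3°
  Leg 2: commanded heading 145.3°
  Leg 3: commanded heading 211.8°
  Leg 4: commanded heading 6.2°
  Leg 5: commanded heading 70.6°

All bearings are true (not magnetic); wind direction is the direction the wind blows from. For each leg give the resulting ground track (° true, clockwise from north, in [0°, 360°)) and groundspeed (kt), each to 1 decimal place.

Leg 1: heading 9.3°; drift -8.0° → track 1.3°, groundspeed 204.3 kt
Leg 2: heading 145.3°; drift +8.6° → track 153.9°, groundspeed 212.0 kt
Leg 3: heading 211.8°; drift +4.8° → track 216.6°, groundspeed 244.5 kt
Leg 4: heading 6.2°; drift -8.2° → track 358.0°, groundspeed 205.9 kt
Leg 5: heading 70.6°; drift +0.1° → track 70.7°, groundspeed 185.4 kt

Leg 1: track=1.3°, groundspeed=204.3 kt
Leg 2: track=153.9°, groundspeed=212.0 kt
Leg 3: track=216.6°, groundspeed=244.5 kt
Leg 4: track=358.0°, groundspeed=205.9 kt
Leg 5: track=70.7°, groundspeed=185.4 kt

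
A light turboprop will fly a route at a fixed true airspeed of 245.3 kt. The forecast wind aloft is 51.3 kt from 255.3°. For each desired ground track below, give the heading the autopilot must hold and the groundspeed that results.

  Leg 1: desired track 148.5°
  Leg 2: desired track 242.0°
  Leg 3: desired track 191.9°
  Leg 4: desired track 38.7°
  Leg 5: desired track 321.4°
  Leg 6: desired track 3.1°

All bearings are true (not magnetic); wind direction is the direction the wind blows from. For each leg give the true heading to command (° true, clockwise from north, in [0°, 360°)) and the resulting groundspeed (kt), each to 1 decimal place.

Leg 1: heading=160.0°, groundspeed=255.2 kt
Leg 2: heading=244.8°, groundspeed=195.1 kt
Leg 3: heading=202.7°, groundspeed=218.0 kt
Leg 4: heading=31.5°, groundspeed=284.6 kt
Leg 5: heading=310.4°, groundspeed=220.0 kt
Leg 6: heading=351.6°, groundspeed=256.1 kt

Leg 1: desired track 148.5°; wind correction +11.5° → command heading 160.0°, groundspeed 255.2 kt
Leg 2: desired track 242.0°; wind correction +2.8° → command heading 244.8°, groundspeed 195.1 kt
Leg 3: desired track 191.9°; wind correction +10.8° → command heading 202.7°, groundspeed 218.0 kt
Leg 4: desired track 38.7°; wind correction -7.2° → command heading 31.5°, groundspeed 284.6 kt
Leg 5: desired track 321.4°; wind correction -11.0° → command heading 310.4°, groundspeed 220.0 kt
Leg 6: desired track 3.1°; wind correction -11.5° → command heading 351.6°, groundspeed 256.1 kt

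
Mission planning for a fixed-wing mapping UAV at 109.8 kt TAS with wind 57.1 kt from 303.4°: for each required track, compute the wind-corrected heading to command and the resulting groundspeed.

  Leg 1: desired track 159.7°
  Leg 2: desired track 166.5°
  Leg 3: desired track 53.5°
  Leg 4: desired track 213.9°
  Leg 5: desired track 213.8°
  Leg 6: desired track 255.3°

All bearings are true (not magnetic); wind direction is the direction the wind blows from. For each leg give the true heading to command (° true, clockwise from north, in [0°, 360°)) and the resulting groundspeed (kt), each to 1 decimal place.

Leg 1: desired track 159.7°; wind correction +17.9° → command heading 177.6°, groundspeed 150.5 kt
Leg 2: desired track 166.5°; wind correction +20.8° → command heading 187.3°, groundspeed 144.3 kt
Leg 3: desired track 53.5°; wind correction -29.2° → command heading 24.3°, groundspeed 115.4 kt
Leg 4: desired track 213.9°; wind correction +31.3° → command heading 245.2°, groundspeed 93.3 kt
Leg 5: desired track 213.8°; wind correction +31.3° → command heading 245.1°, groundspeed 93.4 kt
Leg 6: desired track 255.3°; wind correction +22.8° → command heading 278.1°, groundspeed 63.1 kt

Leg 1: heading=177.6°, groundspeed=150.5 kt
Leg 2: heading=187.3°, groundspeed=144.3 kt
Leg 3: heading=24.3°, groundspeed=115.4 kt
Leg 4: heading=245.2°, groundspeed=93.3 kt
Leg 5: heading=245.1°, groundspeed=93.4 kt
Leg 6: heading=278.1°, groundspeed=63.1 kt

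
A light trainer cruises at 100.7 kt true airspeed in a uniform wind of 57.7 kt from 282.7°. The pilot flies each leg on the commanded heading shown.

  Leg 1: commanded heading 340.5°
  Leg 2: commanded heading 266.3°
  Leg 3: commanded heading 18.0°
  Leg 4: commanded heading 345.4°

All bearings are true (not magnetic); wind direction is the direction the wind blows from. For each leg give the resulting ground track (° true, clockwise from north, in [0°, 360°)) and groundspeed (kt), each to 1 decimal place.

Leg 1: track=15.4°, groundspeed=85.3 kt
Leg 2: track=246.5°, groundspeed=48.2 kt
Leg 3: track=46.5°, groundspeed=120.6 kt
Leg 4: track=20.0°, groundspeed=90.2 kt

Leg 1: heading 340.5°; drift +34.9° → track 15.4°, groundspeed 85.3 kt
Leg 2: heading 266.3°; drift -19.8° → track 246.5°, groundspeed 48.2 kt
Leg 3: heading 18.0°; drift +28.5° → track 46.5°, groundspeed 120.6 kt
Leg 4: heading 345.4°; drift +34.6° → track 20.0°, groundspeed 90.2 kt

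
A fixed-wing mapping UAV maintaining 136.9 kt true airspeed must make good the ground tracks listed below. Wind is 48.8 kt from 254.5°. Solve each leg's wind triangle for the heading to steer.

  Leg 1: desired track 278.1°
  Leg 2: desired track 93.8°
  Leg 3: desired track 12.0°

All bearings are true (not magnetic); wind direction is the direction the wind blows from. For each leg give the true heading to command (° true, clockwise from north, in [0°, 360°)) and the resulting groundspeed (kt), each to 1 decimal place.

Leg 1: heading=269.9°, groundspeed=90.8 kt
Leg 2: heading=100.6°, groundspeed=182.0 kt
Leg 3: heading=353.6°, groundspeed=152.4 kt

Leg 1: desired track 278.1°; wind correction -8.2° → command heading 269.9°, groundspeed 90.8 kt
Leg 2: desired track 93.8°; wind correction +6.8° → command heading 100.6°, groundspeed 182.0 kt
Leg 3: desired track 12.0°; wind correction -18.4° → command heading 353.6°, groundspeed 152.4 kt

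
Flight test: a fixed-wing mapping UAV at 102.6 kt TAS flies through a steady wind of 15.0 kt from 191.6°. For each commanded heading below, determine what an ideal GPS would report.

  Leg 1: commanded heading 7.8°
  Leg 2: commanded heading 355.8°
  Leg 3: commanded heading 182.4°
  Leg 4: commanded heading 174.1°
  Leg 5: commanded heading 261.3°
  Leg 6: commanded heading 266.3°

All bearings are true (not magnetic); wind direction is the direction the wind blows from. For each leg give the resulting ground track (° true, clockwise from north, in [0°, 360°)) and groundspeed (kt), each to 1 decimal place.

Leg 1: track=8.3°, groundspeed=117.6 kt
Leg 2: track=357.8°, groundspeed=117.1 kt
Leg 3: track=180.8°, groundspeed=87.8 kt
Leg 4: track=171.2°, groundspeed=88.4 kt
Leg 5: track=269.5°, groundspeed=98.4 kt
Leg 6: track=274.6°, groundspeed=99.7 kt

Leg 1: heading 7.8°; drift +0.5° → track 8.3°, groundspeed 117.6 kt
Leg 2: heading 355.8°; drift +2.0° → track 357.8°, groundspeed 117.1 kt
Leg 3: heading 182.4°; drift -1.6° → track 180.8°, groundspeed 87.8 kt
Leg 4: heading 174.1°; drift -2.9° → track 171.2°, groundspeed 88.4 kt
Leg 5: heading 261.3°; drift +8.2° → track 269.5°, groundspeed 98.4 kt
Leg 6: heading 266.3°; drift +8.3° → track 274.6°, groundspeed 99.7 kt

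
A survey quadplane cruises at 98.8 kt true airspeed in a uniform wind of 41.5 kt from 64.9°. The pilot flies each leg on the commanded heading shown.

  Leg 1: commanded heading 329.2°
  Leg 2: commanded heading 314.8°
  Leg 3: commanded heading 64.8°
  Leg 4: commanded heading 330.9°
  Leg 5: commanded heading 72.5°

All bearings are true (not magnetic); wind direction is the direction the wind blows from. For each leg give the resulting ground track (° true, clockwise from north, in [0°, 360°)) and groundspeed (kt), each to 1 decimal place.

Leg 1: heading 329.2°; drift -21.9° → track 307.3°, groundspeed 110.9 kt
Leg 2: heading 314.8°; drift -19.0° → track 295.8°, groundspeed 119.6 kt
Leg 3: heading 64.8°; drift -0.1° → track 64.7°, groundspeed 57.3 kt
Leg 4: heading 330.9°; drift -22.2° → track 308.7°, groundspeed 109.8 kt
Leg 5: heading 72.5°; drift +5.4° → track 77.9°, groundspeed 57.9 kt

Leg 1: track=307.3°, groundspeed=110.9 kt
Leg 2: track=295.8°, groundspeed=119.6 kt
Leg 3: track=64.7°, groundspeed=57.3 kt
Leg 4: track=308.7°, groundspeed=109.8 kt
Leg 5: track=77.9°, groundspeed=57.9 kt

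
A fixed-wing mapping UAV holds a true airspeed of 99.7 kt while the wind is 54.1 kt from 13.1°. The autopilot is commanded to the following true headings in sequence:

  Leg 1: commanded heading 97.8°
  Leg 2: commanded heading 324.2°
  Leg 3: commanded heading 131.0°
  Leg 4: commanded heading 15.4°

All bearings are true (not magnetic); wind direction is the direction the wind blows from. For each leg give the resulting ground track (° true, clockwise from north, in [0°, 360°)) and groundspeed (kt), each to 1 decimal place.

Leg 1: heading 97.8°; drift +29.6° → track 127.4°, groundspeed 109.0 kt
Leg 2: heading 324.2°; drift -32.4° → track 291.8°, groundspeed 76.0 kt
Leg 3: heading 131.0°; drift +20.9° → track 151.9°, groundspeed 133.8 kt
Leg 4: heading 15.4°; drift +2.7° → track 18.1°, groundspeed 45.7 kt

Leg 1: track=127.4°, groundspeed=109.0 kt
Leg 2: track=291.8°, groundspeed=76.0 kt
Leg 3: track=151.9°, groundspeed=133.8 kt
Leg 4: track=18.1°, groundspeed=45.7 kt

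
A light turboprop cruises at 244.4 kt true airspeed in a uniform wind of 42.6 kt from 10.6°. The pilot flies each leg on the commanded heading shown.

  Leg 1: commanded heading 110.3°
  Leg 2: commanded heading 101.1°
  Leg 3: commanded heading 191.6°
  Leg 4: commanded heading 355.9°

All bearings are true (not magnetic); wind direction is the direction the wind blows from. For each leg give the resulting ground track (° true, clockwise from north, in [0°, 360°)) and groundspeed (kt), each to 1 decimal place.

Leg 1: track=119.8°, groundspeed=255.1 kt
Leg 2: track=111.0°, groundspeed=248.5 kt
Leg 3: track=191.5°, groundspeed=287.0 kt
Leg 4: track=352.9°, groundspeed=203.5 kt

Leg 1: heading 110.3°; drift +9.5° → track 119.8°, groundspeed 255.1 kt
Leg 2: heading 101.1°; drift +9.9° → track 111.0°, groundspeed 248.5 kt
Leg 3: heading 191.6°; drift -0.1° → track 191.5°, groundspeed 287.0 kt
Leg 4: heading 355.9°; drift -3.0° → track 352.9°, groundspeed 203.5 kt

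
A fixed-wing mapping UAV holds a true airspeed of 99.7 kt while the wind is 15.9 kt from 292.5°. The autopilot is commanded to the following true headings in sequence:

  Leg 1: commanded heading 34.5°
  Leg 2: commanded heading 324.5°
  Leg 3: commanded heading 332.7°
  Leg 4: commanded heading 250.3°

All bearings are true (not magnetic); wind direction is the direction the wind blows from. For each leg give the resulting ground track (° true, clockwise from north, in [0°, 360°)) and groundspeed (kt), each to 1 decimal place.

Leg 1: heading 34.5°; drift +8.6° → track 43.1°, groundspeed 104.2 kt
Leg 2: heading 324.5°; drift +5.6° → track 330.1°, groundspeed 86.6 kt
Leg 3: heading 332.7°; drift +6.7° → track 339.4°, groundspeed 88.2 kt
Leg 4: heading 250.3°; drift -6.9° → track 243.4°, groundspeed 88.6 kt

Leg 1: track=43.1°, groundspeed=104.2 kt
Leg 2: track=330.1°, groundspeed=86.6 kt
Leg 3: track=339.4°, groundspeed=88.2 kt
Leg 4: track=243.4°, groundspeed=88.6 kt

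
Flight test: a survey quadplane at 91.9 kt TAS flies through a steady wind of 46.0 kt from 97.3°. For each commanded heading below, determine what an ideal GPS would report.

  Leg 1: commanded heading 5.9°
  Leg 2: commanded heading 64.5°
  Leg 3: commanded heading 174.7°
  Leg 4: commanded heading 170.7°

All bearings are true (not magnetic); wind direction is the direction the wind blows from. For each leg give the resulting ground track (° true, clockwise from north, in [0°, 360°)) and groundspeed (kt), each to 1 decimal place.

Leg 1: track=339.6°, groundspeed=103.8 kt
Leg 2: track=39.4°, groundspeed=58.8 kt
Leg 3: track=203.4°, groundspeed=93.4 kt
Leg 4: track=199.9°, groundspeed=90.3 kt

Leg 1: heading 5.9°; drift -26.3° → track 339.6°, groundspeed 103.8 kt
Leg 2: heading 64.5°; drift -25.1° → track 39.4°, groundspeed 58.8 kt
Leg 3: heading 174.7°; drift +28.7° → track 203.4°, groundspeed 93.4 kt
Leg 4: heading 170.7°; drift +29.2° → track 199.9°, groundspeed 90.3 kt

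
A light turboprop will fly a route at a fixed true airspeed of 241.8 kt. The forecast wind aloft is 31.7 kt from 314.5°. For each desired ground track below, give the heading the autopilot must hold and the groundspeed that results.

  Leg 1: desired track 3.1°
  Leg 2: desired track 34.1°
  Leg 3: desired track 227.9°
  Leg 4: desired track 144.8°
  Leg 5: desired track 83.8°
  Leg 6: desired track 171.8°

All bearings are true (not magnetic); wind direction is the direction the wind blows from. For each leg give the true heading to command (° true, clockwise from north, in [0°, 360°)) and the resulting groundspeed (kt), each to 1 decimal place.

Leg 1: desired track 3.1°; wind correction -5.6° → command heading 357.5°, groundspeed 219.7 kt
Leg 2: desired track 34.1°; wind correction -7.4° → command heading 26.7°, groundspeed 234.1 kt
Leg 3: desired track 227.9°; wind correction +7.5° → command heading 235.4°, groundspeed 237.8 kt
Leg 4: desired track 144.8°; wind correction +1.3° → command heading 146.1°, groundspeed 272.9 kt
Leg 5: desired track 83.8°; wind correction -5.8° → command heading 78.0°, groundspeed 260.6 kt
Leg 6: desired track 171.8°; wind correction +4.6° → command heading 176.4°, groundspeed 266.3 kt

Leg 1: heading=357.5°, groundspeed=219.7 kt
Leg 2: heading=26.7°, groundspeed=234.1 kt
Leg 3: heading=235.4°, groundspeed=237.8 kt
Leg 4: heading=146.1°, groundspeed=272.9 kt
Leg 5: heading=78.0°, groundspeed=260.6 kt
Leg 6: heading=176.4°, groundspeed=266.3 kt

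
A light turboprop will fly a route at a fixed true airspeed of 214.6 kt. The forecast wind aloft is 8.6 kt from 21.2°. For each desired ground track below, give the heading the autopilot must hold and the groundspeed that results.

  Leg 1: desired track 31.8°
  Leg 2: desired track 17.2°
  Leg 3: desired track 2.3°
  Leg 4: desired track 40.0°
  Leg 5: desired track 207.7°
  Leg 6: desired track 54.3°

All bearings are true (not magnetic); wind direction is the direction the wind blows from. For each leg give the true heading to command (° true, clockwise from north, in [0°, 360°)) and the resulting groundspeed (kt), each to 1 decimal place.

Leg 1: heading=31.4°, groundspeed=206.1 kt
Leg 2: heading=17.4°, groundspeed=206.0 kt
Leg 3: heading=3.0°, groundspeed=206.4 kt
Leg 4: heading=39.3°, groundspeed=206.4 kt
Leg 5: heading=208.0°, groundspeed=223.1 kt
Leg 6: heading=53.0°, groundspeed=207.3 kt

Leg 1: desired track 31.8°; wind correction -0.4° → command heading 31.4°, groundspeed 206.1 kt
Leg 2: desired track 17.2°; wind correction +0.2° → command heading 17.4°, groundspeed 206.0 kt
Leg 3: desired track 2.3°; wind correction +0.7° → command heading 3.0°, groundspeed 206.4 kt
Leg 4: desired track 40.0°; wind correction -0.7° → command heading 39.3°, groundspeed 206.4 kt
Leg 5: desired track 207.7°; wind correction +0.3° → command heading 208.0°, groundspeed 223.1 kt
Leg 6: desired track 54.3°; wind correction -1.3° → command heading 53.0°, groundspeed 207.3 kt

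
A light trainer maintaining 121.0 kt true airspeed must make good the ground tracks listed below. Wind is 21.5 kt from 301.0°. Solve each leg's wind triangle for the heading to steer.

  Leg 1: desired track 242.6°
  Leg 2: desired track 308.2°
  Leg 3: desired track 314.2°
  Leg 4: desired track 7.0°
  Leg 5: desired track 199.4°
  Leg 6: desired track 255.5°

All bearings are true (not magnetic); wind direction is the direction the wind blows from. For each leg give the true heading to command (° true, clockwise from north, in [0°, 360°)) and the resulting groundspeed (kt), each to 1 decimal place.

Leg 1: desired track 242.6°; wind correction +8.7° → command heading 251.3°, groundspeed 108.3 kt
Leg 2: desired track 308.2°; wind correction -1.3° → command heading 306.9°, groundspeed 99.6 kt
Leg 3: desired track 314.2°; wind correction -2.3° → command heading 311.9°, groundspeed 100.0 kt
Leg 4: desired track 7.0°; wind correction -9.3° → command heading 357.7°, groundspeed 110.7 kt
Leg 5: desired track 199.4°; wind correction +10.0° → command heading 209.4°, groundspeed 123.5 kt
Leg 6: desired track 255.5°; wind correction +7.3° → command heading 262.8°, groundspeed 105.0 kt

Leg 1: heading=251.3°, groundspeed=108.3 kt
Leg 2: heading=306.9°, groundspeed=99.6 kt
Leg 3: heading=311.9°, groundspeed=100.0 kt
Leg 4: heading=357.7°, groundspeed=110.7 kt
Leg 5: heading=209.4°, groundspeed=123.5 kt
Leg 6: heading=262.8°, groundspeed=105.0 kt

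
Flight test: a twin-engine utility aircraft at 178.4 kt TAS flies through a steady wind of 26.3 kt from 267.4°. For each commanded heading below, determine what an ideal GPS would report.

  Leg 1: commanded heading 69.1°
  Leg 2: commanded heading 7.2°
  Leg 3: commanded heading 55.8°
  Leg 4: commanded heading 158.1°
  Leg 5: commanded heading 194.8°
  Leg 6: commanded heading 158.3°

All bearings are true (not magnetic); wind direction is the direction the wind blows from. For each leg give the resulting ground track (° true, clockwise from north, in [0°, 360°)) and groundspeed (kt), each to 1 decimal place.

Leg 1: track=71.4°, groundspeed=203.5 kt
Leg 2: track=15.3°, groundspeed=184.7 kt
Leg 3: track=59.7°, groundspeed=201.3 kt
Leg 4: track=150.5°, groundspeed=188.7 kt
Leg 5: track=186.4°, groundspeed=172.4 kt
Leg 6: track=150.7°, groundspeed=188.6 kt

Leg 1: heading 69.1°; drift +2.3° → track 71.4°, groundspeed 203.5 kt
Leg 2: heading 7.2°; drift +8.1° → track 15.3°, groundspeed 184.7 kt
Leg 3: heading 55.8°; drift +3.9° → track 59.7°, groundspeed 201.3 kt
Leg 4: heading 158.1°; drift -7.6° → track 150.5°, groundspeed 188.7 kt
Leg 5: heading 194.8°; drift -8.4° → track 186.4°, groundspeed 172.4 kt
Leg 6: heading 158.3°; drift -7.6° → track 150.7°, groundspeed 188.6 kt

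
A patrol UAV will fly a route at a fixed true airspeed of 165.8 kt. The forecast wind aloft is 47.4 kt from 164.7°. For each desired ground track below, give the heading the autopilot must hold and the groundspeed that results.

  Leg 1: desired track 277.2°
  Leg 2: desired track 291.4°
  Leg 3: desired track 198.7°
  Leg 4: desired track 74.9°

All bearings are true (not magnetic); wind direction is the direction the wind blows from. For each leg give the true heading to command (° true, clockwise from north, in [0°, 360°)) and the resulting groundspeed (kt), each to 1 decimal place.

Leg 1: desired track 277.2°; wind correction -15.3° → command heading 261.9°, groundspeed 178.1 kt
Leg 2: desired track 291.4°; wind correction -13.3° → command heading 278.1°, groundspeed 189.7 kt
Leg 3: desired track 198.7°; wind correction -9.2° → command heading 189.5°, groundspeed 124.4 kt
Leg 4: desired track 74.9°; wind correction +16.6° → command heading 91.5°, groundspeed 158.7 kt

Leg 1: heading=261.9°, groundspeed=178.1 kt
Leg 2: heading=278.1°, groundspeed=189.7 kt
Leg 3: heading=189.5°, groundspeed=124.4 kt
Leg 4: heading=91.5°, groundspeed=158.7 kt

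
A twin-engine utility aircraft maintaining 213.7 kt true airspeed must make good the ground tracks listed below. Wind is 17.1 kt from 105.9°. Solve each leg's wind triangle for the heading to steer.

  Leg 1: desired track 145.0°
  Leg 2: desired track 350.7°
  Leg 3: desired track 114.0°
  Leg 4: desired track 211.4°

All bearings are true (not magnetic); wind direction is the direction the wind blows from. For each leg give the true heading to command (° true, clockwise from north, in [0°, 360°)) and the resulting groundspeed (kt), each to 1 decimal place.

Leg 1: heading=142.1°, groundspeed=200.2 kt
Leg 2: heading=354.9°, groundspeed=220.4 kt
Leg 3: heading=113.4°, groundspeed=196.8 kt
Leg 4: heading=207.0°, groundspeed=217.6 kt

Leg 1: desired track 145.0°; wind correction -2.9° → command heading 142.1°, groundspeed 200.2 kt
Leg 2: desired track 350.7°; wind correction +4.2° → command heading 354.9°, groundspeed 220.4 kt
Leg 3: desired track 114.0°; wind correction -0.6° → command heading 113.4°, groundspeed 196.8 kt
Leg 4: desired track 211.4°; wind correction -4.4° → command heading 207.0°, groundspeed 217.6 kt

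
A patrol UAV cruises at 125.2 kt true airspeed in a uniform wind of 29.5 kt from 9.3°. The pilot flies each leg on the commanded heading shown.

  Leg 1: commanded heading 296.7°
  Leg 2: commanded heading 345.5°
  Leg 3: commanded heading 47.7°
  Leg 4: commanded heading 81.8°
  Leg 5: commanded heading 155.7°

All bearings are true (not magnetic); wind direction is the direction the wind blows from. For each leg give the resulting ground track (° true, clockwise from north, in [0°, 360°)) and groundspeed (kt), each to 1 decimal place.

Leg 1: heading 296.7°; drift -13.6° → track 283.1°, groundspeed 119.7 kt
Leg 2: heading 345.5°; drift -6.9° → track 338.6°, groundspeed 98.9 kt
Leg 3: heading 47.7°; drift +10.2° → track 57.9°, groundspeed 103.7 kt
Leg 4: heading 81.8°; drift +13.6° → track 95.4°, groundspeed 119.7 kt
Leg 5: heading 155.7°; drift +6.2° → track 161.9°, groundspeed 150.7 kt

Leg 1: track=283.1°, groundspeed=119.7 kt
Leg 2: track=338.6°, groundspeed=98.9 kt
Leg 3: track=57.9°, groundspeed=103.7 kt
Leg 4: track=95.4°, groundspeed=119.7 kt
Leg 5: track=161.9°, groundspeed=150.7 kt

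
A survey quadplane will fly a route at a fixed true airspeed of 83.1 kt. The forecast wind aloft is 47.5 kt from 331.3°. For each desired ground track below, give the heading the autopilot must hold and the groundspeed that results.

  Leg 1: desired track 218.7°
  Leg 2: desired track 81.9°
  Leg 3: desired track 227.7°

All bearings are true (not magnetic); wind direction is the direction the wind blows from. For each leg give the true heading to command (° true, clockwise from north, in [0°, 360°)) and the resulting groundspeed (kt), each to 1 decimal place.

Leg 1: heading=250.6°, groundspeed=88.8 kt
Leg 2: heading=49.6°, groundspeed=86.9 kt
Leg 3: heading=261.5°, groundspeed=80.3 kt

Leg 1: desired track 218.7°; wind correction +31.9° → command heading 250.6°, groundspeed 88.8 kt
Leg 2: desired track 81.9°; wind correction -32.3° → command heading 49.6°, groundspeed 86.9 kt
Leg 3: desired track 227.7°; wind correction +33.8° → command heading 261.5°, groundspeed 80.3 kt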